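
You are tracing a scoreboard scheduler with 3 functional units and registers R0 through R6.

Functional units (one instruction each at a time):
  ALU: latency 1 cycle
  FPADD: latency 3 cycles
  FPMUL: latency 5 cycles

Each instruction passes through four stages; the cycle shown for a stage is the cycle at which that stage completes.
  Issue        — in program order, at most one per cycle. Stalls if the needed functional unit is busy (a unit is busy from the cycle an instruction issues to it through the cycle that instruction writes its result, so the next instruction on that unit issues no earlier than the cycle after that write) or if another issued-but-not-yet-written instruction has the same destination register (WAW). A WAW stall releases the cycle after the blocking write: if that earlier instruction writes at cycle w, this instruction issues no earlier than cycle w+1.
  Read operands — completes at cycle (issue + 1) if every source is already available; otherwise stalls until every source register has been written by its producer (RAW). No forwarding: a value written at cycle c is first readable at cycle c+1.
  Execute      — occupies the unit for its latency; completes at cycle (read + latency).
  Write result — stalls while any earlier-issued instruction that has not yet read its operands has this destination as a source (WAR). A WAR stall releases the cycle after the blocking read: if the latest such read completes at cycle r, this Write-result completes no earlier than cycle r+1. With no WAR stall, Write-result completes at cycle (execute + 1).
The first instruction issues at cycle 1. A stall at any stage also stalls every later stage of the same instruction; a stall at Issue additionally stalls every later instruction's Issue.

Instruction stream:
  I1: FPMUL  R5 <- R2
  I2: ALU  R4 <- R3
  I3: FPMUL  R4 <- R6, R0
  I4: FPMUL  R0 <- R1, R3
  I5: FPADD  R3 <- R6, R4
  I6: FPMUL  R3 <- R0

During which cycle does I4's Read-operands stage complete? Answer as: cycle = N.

I1: IS=1 RO=2 EX=7 WR=8
I2: IS=2 RO=3 EX=4 WR=5
I3: IS=9 RO=10 EX=15 WR=16  [struct: FPMUL busy until I1 writes@8]
I4: IS=17 RO=18 EX=23 WR=24  [struct: FPMUL busy until I3 writes@16]
I5: IS=18 RO=19 EX=22 WR=23
I6: IS=25 RO=26 EX=31 WR=32  [struct: FPMUL busy until I4 writes@24]

cycle = 18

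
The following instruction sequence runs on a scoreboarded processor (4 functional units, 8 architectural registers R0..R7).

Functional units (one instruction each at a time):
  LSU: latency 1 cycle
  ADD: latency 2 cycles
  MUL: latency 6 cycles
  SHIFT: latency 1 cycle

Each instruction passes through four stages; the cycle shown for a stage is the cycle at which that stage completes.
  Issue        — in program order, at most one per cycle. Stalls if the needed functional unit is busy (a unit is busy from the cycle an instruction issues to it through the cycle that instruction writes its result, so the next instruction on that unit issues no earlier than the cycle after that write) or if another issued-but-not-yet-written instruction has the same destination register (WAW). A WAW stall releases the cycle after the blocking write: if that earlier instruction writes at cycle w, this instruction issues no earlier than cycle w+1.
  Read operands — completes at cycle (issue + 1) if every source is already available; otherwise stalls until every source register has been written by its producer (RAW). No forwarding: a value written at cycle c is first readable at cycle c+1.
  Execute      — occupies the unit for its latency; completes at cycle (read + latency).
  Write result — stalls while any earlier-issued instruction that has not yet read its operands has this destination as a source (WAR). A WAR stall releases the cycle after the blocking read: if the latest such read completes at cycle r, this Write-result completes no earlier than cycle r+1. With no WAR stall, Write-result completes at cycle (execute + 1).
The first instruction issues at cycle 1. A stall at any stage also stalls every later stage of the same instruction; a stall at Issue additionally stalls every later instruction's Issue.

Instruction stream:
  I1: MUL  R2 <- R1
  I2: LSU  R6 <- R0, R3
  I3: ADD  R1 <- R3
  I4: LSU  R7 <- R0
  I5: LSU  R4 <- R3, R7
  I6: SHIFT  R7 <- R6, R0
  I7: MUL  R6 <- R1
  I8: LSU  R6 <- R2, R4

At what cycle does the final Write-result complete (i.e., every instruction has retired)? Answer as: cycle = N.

cycle = 24

cycle 1: I1 dispatched to MUL
cycle 2: I1 operands ready; I2 dispatched to LSU
cycle 3: I2 operands ready; I3 dispatched to ADD
cycle 4: I2 complete; I3 operands ready
cycle 5: R6←I2
cycle 6: I3 complete; I4 dispatched to LSU
cycle 7: R1←I3; I4 operands ready
cycle 8: I1 complete; I4 complete
cycle 9: R2←I1; R7←I4
cycle 10: I5 dispatched to LSU
cycle 11: I5 operands ready; I6 dispatched to SHIFT
cycle 12: I5 complete; I6 operands ready; I7 dispatched to MUL
cycle 13: R4←I5; I6 complete; I7 operands ready
cycle 14: R7←I6
cycle 19: I7 complete
cycle 20: R6←I7
cycle 21: I8 dispatched to LSU
cycle 22: I8 operands ready
cycle 23: I8 complete
cycle 24: R6←I8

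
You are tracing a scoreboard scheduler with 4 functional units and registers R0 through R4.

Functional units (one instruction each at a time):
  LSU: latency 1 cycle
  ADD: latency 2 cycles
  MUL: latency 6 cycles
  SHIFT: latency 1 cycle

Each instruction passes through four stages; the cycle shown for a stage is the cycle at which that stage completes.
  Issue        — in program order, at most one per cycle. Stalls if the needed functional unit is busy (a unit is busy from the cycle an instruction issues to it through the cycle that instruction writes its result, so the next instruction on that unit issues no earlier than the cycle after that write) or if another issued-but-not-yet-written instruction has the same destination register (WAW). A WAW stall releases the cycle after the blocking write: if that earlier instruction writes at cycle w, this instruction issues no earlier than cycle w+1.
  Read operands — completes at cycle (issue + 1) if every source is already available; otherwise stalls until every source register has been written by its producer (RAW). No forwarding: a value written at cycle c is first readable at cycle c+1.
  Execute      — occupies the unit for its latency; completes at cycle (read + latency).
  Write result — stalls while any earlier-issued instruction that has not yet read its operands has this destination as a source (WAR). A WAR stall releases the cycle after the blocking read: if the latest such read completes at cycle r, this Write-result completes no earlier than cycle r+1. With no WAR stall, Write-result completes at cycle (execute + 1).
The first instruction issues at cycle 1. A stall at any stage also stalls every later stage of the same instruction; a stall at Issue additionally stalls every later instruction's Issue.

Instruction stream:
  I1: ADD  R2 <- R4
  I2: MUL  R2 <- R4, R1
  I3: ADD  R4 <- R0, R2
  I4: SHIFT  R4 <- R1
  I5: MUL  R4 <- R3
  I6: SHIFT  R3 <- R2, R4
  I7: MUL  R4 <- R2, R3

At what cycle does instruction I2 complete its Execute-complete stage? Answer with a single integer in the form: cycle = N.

cycle = 13

t=1  issue I1 (ADD)
t=2  I1 read-ops
t=4  I1 finished on ADD
t=5  I1→R2
t=6  issue I2 (MUL)
t=7  I2 read-ops, issue I3 (ADD)
t=13  I2 finished on MUL
t=14  I2→R2
t=15  I3 read-ops
t=17  I3 finished on ADD
t=18  I3→R4
t=19  issue I4 (SHIFT)
t=20  I4 read-ops
t=21  I4 finished on SHIFT
t=22  I4→R4
t=23  issue I5 (MUL)
t=24  I5 read-ops, issue I6 (SHIFT)
t=30  I5 finished on MUL
t=31  I5→R4
t=32  I6 read-ops, issue I7 (MUL)
t=33  I6 finished on SHIFT
t=34  I6→R3
t=35  I7 read-ops
t=41  I7 finished on MUL
t=42  I7→R4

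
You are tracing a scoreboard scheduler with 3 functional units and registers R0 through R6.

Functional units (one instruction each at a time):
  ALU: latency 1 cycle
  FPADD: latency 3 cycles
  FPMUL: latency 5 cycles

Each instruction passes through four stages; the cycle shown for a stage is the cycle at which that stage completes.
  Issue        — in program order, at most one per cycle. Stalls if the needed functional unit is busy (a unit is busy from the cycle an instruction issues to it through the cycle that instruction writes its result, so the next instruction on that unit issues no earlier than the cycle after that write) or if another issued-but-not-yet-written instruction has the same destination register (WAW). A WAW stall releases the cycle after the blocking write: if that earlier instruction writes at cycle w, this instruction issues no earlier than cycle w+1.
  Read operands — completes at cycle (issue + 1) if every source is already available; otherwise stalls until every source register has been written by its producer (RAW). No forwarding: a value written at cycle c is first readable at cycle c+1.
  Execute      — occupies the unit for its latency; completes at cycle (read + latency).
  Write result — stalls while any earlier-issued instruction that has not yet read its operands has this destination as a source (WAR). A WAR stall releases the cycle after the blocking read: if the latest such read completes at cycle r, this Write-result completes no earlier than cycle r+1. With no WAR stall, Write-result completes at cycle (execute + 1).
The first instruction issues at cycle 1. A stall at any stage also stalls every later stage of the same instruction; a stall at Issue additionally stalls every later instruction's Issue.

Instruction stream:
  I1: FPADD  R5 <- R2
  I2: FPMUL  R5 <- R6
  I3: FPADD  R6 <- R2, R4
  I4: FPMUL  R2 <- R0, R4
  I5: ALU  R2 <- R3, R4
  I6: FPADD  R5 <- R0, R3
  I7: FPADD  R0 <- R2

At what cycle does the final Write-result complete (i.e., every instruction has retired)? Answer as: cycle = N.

cycle = 35

c1: issue I1 (FPADD)
c2: I1 read-ops
c5: I1 finished on FPADD
c6: I1→R5
c7: issue I2 (FPMUL)
c8: I2 read-ops | issue I3 (FPADD)
c9: I3 read-ops
c12: I3 finished on FPADD
c13: I2 finished on FPMUL | I3→R6
c14: I2→R5
c15: issue I4 (FPMUL)
c16: I4 read-ops
c21: I4 finished on FPMUL
c22: I4→R2
c23: issue I5 (ALU)
c24: I5 read-ops | issue I6 (FPADD)
c25: I5 finished on ALU | I6 read-ops
c26: I5→R2
c28: I6 finished on FPADD
c29: I6→R5
c30: issue I7 (FPADD)
c31: I7 read-ops
c34: I7 finished on FPADD
c35: I7→R0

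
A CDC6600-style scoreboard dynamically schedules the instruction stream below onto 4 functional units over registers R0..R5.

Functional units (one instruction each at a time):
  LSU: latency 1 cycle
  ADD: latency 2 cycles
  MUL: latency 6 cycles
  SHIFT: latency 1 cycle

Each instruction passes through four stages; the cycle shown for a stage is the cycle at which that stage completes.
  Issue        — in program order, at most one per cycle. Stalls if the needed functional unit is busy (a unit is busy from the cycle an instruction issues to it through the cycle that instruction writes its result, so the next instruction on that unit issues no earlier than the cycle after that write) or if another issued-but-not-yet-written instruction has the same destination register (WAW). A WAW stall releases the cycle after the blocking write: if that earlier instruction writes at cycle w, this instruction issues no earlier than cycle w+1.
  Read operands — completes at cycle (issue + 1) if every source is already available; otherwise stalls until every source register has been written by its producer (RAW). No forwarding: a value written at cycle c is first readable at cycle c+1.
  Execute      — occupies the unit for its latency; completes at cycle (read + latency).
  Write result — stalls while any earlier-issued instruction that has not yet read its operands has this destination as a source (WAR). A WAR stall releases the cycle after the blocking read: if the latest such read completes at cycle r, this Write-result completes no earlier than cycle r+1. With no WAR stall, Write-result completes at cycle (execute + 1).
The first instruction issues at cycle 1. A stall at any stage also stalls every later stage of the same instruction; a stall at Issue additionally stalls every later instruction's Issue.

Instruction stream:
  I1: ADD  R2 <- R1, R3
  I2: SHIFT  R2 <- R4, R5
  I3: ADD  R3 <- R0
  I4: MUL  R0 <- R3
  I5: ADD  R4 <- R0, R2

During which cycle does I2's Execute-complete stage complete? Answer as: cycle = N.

I1 -> (1, 2, 4, 5)
I2 -> (6, 7, 8, 9)  // WAW R2: wait I1 write@5
I3 -> (7, 8, 10, 11)
I4 -> (8, 12, 18, 19)  // RAW R3: wait I3 write@11
I5 -> (12, 20, 22, 23)  // struct: ADD busy until I3 writes@11, RAW R0: wait I4 write@19

cycle = 8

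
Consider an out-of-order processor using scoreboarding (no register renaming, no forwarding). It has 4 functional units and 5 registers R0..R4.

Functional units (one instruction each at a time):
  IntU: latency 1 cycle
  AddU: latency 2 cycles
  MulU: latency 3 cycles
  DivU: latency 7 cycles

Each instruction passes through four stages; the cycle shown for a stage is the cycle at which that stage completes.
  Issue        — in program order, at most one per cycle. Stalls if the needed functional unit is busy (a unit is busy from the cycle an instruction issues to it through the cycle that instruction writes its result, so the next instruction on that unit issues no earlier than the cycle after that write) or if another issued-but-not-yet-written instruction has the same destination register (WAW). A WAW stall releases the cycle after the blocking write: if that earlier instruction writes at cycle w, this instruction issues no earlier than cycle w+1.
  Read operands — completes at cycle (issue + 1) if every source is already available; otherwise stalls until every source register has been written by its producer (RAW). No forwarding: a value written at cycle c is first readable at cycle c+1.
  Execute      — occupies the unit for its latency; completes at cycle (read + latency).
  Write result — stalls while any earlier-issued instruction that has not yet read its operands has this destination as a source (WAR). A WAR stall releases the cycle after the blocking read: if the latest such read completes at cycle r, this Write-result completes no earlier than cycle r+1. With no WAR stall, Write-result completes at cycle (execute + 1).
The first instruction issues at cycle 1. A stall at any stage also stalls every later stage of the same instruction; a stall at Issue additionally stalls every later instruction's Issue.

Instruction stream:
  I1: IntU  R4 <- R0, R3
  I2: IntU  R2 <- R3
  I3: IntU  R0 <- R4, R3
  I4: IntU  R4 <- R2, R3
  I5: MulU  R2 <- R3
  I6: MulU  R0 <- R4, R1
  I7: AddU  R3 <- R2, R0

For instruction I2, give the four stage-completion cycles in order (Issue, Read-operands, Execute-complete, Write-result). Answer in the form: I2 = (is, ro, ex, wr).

t=1  I1 issues→IntU
t=2  I1 reads
t=3  I1 exec-done
t=4  I1 writes R4
t=5  I2 issues→IntU
t=6  I2 reads
t=7  I2 exec-done
t=8  I2 writes R2
t=9  I3 issues→IntU
t=10  I3 reads
t=11  I3 exec-done
t=12  I3 writes R0
t=13  I4 issues→IntU
t=14  I4 reads; I5 issues→MulU
t=15  I4 exec-done; I5 reads
t=16  I4 writes R4
t=18  I5 exec-done
t=19  I5 writes R2
t=20  I6 issues→MulU
t=21  I6 reads; I7 issues→AddU
t=24  I6 exec-done
t=25  I6 writes R0
t=26  I7 reads
t=28  I7 exec-done
t=29  I7 writes R3

I2 = (5, 6, 7, 8)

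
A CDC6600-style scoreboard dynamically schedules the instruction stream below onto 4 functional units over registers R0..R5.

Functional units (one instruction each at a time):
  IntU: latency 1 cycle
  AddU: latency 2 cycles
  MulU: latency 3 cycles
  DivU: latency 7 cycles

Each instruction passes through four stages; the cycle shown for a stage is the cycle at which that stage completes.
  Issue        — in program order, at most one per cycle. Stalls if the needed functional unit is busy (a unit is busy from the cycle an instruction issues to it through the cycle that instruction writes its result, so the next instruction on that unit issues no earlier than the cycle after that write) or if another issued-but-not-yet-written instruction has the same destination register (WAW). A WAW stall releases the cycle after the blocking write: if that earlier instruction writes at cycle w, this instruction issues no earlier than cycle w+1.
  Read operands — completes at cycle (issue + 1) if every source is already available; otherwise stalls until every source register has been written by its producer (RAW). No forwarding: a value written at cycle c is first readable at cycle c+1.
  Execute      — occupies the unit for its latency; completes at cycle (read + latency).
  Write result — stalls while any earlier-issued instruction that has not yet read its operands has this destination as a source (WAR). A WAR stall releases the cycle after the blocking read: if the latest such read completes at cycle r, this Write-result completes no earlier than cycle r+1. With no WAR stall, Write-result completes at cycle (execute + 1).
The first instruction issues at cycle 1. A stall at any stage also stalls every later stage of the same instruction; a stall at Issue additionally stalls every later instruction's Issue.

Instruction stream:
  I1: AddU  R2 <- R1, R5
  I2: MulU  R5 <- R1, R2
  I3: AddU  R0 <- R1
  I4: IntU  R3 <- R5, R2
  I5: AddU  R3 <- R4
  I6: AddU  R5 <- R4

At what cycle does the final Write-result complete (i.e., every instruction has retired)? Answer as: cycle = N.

cycle = 23

1) issue 1, read 2, done 4, write 5
2) issue 2, read 6, done 9, write 10  <RAW R2: wait I1 write@5>
3) issue 6, read 7, done 9, write 10  <struct: AddU busy until I1 writes@5>
4) issue 7, read 11, done 12, write 13  <RAW R5: wait I2 write@10>
5) issue 14, read 15, done 17, write 18  <WAW R3: wait I4 write@13>
6) issue 19, read 20, done 22, write 23  <struct: AddU busy until I5 writes@18>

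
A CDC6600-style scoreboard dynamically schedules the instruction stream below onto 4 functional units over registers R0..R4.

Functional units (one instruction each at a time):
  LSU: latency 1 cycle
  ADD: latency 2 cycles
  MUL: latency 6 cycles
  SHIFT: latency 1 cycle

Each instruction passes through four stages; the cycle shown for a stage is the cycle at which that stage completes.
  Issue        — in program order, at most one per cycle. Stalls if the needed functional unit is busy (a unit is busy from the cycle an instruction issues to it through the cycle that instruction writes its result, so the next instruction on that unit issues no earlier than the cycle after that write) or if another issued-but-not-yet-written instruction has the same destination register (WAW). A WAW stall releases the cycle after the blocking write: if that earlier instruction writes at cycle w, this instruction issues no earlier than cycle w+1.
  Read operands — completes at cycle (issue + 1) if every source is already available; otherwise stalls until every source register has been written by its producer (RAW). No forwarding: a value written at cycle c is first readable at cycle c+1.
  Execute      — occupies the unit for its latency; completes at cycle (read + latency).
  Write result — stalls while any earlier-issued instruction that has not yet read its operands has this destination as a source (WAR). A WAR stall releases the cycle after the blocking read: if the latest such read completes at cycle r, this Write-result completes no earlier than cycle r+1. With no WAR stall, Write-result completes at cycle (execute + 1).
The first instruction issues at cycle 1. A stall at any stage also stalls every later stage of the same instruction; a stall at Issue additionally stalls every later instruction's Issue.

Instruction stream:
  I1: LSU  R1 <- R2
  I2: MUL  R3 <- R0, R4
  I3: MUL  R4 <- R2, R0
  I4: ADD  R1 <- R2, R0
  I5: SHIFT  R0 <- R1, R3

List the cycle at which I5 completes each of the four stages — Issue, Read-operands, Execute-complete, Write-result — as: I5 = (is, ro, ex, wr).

I5 = (13, 17, 18, 19)

c1: I1→LSU
c2: I1 RO | I2→MUL
c3: I1 EX | I2 RO
c4: I1 WR R1
c9: I2 EX
c10: I2 WR R3
c11: I3→MUL
c12: I3 RO | I4→ADD
c13: I4 RO | I5→SHIFT
c15: I4 EX
c16: I4 WR R1
c17: I5 RO
c18: I3 EX | I5 EX
c19: I3 WR R4 | I5 WR R0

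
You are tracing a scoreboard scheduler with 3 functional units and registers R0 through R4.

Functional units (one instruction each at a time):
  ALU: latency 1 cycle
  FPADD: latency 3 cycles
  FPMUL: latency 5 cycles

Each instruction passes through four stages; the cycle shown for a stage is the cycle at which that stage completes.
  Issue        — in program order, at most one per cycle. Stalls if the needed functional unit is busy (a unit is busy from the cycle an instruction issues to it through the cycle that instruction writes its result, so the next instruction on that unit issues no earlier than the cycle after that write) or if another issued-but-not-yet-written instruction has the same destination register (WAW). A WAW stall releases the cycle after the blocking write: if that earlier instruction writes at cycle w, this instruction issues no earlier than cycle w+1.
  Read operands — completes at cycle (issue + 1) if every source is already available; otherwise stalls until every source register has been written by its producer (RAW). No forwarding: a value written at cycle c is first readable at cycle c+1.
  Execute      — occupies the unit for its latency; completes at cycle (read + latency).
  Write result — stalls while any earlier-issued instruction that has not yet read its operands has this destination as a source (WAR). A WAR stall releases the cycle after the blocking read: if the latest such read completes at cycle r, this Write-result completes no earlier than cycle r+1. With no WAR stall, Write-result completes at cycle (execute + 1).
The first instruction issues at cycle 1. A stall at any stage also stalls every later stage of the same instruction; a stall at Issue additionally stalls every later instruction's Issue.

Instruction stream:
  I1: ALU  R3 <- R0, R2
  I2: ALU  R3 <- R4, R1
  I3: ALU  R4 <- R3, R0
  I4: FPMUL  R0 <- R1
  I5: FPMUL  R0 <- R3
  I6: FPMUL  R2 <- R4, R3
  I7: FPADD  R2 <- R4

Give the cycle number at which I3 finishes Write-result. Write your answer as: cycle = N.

cycle = 12

  I1 | 1 | 2 | 3 | 4
  I2 | 5 | 6 | 7 | 8   struct: ALU busy until I1 writes@4
  I3 | 9 | 10 | 11 | 12   struct: ALU busy until I2 writes@8
  I4 | 10 | 11 | 16 | 17
  I5 | 18 | 19 | 24 | 25   struct: FPMUL busy until I4 writes@17
  I6 | 26 | 27 | 32 | 33   struct: FPMUL busy until I5 writes@25
  I7 | 34 | 35 | 38 | 39   WAW R2: wait I6 write@33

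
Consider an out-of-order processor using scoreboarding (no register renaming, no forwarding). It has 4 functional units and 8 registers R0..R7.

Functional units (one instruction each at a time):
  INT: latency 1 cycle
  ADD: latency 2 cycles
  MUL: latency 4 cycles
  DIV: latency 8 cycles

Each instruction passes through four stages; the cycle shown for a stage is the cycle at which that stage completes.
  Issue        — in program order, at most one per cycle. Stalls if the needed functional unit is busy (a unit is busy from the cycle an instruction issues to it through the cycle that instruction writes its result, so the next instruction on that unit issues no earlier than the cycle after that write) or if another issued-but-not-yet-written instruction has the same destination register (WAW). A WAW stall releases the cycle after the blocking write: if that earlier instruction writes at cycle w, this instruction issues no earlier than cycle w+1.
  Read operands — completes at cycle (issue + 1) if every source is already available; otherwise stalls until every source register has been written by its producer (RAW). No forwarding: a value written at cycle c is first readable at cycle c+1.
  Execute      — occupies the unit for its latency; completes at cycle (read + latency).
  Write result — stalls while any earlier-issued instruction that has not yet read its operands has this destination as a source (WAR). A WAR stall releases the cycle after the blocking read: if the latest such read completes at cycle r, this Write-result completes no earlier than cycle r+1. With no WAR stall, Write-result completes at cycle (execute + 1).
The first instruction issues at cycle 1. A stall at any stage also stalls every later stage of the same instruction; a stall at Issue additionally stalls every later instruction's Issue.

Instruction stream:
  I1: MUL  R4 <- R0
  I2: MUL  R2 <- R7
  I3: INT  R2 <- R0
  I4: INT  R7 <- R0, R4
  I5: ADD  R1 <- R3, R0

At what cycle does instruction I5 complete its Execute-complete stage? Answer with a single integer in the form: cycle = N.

cycle = 23

cycle 1: I1 dispatched to MUL
cycle 2: I1 operands ready
cycle 6: I1 complete
cycle 7: R4←I1
cycle 8: I2 dispatched to MUL
cycle 9: I2 operands ready
cycle 13: I2 complete
cycle 14: R2←I2
cycle 15: I3 dispatched to INT
cycle 16: I3 operands ready
cycle 17: I3 complete
cycle 18: R2←I3
cycle 19: I4 dispatched to INT
cycle 20: I4 operands ready | I5 dispatched to ADD
cycle 21: I4 complete | I5 operands ready
cycle 22: R7←I4
cycle 23: I5 complete
cycle 24: R1←I5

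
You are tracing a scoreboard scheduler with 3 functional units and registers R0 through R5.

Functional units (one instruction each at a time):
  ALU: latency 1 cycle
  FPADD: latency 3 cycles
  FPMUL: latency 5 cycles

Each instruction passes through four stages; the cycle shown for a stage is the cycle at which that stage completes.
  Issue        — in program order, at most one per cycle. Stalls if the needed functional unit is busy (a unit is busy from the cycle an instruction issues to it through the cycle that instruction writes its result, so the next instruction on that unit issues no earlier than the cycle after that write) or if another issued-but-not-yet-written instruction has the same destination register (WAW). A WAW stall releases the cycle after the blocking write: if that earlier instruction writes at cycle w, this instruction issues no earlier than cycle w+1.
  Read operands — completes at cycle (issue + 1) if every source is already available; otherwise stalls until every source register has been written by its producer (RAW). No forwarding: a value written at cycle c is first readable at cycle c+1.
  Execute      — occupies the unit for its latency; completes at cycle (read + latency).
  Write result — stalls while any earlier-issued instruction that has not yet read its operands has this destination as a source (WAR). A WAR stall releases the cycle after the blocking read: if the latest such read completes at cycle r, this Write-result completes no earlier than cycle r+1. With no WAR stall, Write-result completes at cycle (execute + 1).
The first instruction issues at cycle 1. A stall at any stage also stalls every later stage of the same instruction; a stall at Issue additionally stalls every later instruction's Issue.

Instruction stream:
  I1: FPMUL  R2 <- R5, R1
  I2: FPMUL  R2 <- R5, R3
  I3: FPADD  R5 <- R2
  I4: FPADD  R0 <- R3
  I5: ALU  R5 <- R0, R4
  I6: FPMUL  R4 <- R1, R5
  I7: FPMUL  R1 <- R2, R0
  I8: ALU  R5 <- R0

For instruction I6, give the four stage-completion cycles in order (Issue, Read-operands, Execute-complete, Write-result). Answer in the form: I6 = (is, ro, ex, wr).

I6 = (24, 31, 36, 37)

I1 -> (1, 2, 7, 8)
I2 -> (9, 10, 15, 16)  // struct: FPMUL busy until I1 writes@8
I3 -> (10, 17, 20, 21)  // RAW R2: wait I2 write@16
I4 -> (22, 23, 26, 27)  // struct: FPADD busy until I3 writes@21
I5 -> (23, 28, 29, 30)  // RAW R0: wait I4 write@27
I6 -> (24, 31, 36, 37)  // RAW R5: wait I5 write@30
I7 -> (38, 39, 44, 45)  // struct: FPMUL busy until I6 writes@37
I8 -> (39, 40, 41, 42)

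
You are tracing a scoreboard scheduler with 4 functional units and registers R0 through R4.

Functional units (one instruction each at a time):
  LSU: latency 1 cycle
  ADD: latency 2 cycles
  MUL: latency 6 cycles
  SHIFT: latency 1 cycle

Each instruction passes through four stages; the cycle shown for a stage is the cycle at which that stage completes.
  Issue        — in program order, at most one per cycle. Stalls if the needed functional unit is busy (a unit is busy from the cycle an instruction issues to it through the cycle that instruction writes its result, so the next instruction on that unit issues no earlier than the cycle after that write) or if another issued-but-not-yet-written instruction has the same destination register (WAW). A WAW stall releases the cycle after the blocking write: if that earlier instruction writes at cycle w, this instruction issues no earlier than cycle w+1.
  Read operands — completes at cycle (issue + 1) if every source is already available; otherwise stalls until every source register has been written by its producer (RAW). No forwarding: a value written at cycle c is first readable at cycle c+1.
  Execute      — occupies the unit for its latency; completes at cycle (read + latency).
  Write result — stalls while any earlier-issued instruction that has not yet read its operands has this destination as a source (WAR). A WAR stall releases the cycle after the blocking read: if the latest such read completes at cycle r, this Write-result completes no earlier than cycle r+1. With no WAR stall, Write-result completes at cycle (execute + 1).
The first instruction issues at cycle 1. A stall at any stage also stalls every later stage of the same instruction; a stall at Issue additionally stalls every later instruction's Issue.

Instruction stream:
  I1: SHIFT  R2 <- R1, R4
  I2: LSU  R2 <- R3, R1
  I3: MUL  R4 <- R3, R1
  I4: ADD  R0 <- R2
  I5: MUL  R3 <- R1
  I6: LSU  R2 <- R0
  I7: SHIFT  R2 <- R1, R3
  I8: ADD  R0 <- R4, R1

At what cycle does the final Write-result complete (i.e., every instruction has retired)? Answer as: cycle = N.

cycle = 26

[1] I1 issues→SHIFT
[2] I1 reads
[3] I1 exec-done
[4] I1 writes R2
[5] I2 issues→LSU
[6] I2 reads | I3 issues→MUL
[7] I2 exec-done | I3 reads | I4 issues→ADD
[8] I2 writes R2
[9] I4 reads
[11] I4 exec-done
[12] I4 writes R0
[13] I3 exec-done
[14] I3 writes R4
[15] I5 issues→MUL
[16] I5 reads | I6 issues→LSU
[17] I6 reads
[18] I6 exec-done
[19] I6 writes R2
[20] I7 issues→SHIFT
[21] I8 issues→ADD
[22] I5 exec-done | I8 reads
[23] I5 writes R3
[24] I7 reads | I8 exec-done
[25] I7 exec-done | I8 writes R0
[26] I7 writes R2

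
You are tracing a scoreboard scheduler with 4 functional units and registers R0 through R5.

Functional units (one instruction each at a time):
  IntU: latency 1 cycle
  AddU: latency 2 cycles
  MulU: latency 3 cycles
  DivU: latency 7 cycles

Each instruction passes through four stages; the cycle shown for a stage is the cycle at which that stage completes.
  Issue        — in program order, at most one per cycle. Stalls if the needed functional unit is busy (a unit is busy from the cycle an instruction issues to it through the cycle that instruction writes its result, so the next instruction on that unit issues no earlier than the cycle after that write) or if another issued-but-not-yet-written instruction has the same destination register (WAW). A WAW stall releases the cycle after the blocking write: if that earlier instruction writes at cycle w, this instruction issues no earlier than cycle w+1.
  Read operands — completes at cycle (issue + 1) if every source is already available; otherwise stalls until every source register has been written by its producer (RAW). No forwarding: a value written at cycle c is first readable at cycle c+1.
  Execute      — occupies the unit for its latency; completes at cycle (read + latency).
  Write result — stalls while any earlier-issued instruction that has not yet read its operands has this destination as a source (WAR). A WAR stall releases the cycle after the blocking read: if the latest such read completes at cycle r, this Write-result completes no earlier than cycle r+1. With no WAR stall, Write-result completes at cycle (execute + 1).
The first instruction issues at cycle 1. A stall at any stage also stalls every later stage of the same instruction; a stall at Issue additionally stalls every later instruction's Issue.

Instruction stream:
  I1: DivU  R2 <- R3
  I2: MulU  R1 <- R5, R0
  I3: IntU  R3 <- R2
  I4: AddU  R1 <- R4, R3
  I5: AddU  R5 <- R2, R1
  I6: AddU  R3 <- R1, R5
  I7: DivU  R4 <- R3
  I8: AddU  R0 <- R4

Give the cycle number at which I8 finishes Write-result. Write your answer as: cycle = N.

cycle 1: I1→DivU
cycle 2: I1 RO; I2→MulU
cycle 3: I2 RO; I3→IntU
cycle 6: I2 EX
cycle 7: I2 WR R1
cycle 8: I4→AddU
cycle 9: I1 EX
cycle 10: I1 WR R2
cycle 11: I3 RO
cycle 12: I3 EX
cycle 13: I3 WR R3
cycle 14: I4 RO
cycle 16: I4 EX
cycle 17: I4 WR R1
cycle 18: I5→AddU
cycle 19: I5 RO
cycle 21: I5 EX
cycle 22: I5 WR R5
cycle 23: I6→AddU
cycle 24: I6 RO; I7→DivU
cycle 26: I6 EX
cycle 27: I6 WR R3
cycle 28: I7 RO; I8→AddU
cycle 35: I7 EX
cycle 36: I7 WR R4
cycle 37: I8 RO
cycle 39: I8 EX
cycle 40: I8 WR R0

cycle = 40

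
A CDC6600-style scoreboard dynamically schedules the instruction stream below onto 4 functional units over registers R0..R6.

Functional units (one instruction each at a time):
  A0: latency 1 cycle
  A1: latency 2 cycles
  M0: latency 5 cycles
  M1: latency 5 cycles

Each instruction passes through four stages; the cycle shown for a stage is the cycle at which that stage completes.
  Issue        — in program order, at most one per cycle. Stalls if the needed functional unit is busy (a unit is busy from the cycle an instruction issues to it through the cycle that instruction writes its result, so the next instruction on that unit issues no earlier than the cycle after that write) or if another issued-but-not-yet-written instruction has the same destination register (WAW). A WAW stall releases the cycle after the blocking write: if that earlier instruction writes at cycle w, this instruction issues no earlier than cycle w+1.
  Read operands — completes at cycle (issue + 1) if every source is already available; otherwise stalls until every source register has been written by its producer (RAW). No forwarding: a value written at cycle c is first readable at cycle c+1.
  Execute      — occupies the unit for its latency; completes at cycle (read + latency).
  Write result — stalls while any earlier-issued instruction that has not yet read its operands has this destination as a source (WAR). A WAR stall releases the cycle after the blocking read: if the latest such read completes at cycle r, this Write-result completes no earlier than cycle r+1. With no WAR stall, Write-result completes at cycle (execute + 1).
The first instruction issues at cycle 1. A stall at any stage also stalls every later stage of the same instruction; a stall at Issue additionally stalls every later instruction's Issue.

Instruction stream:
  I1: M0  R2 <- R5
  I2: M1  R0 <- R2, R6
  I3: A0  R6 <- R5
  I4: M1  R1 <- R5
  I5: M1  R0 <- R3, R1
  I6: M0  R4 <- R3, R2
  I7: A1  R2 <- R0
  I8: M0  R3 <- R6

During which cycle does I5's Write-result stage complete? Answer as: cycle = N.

c1: I1 issues→M0
c2: I1 reads, I2 issues→M1
c3: I3 issues→A0
c4: I3 reads
c5: I3 exec-done
c7: I1 exec-done
c8: I1 writes R2
c9: I2 reads
c10: I3 writes R6
c14: I2 exec-done
c15: I2 writes R0
c16: I4 issues→M1
c17: I4 reads
c22: I4 exec-done
c23: I4 writes R1
c24: I5 issues→M1
c25: I5 reads, I6 issues→M0
c26: I6 reads, I7 issues→A1
c30: I5 exec-done
c31: I5 writes R0, I6 exec-done
c32: I6 writes R4, I7 reads
c33: I8 issues→M0
c34: I7 exec-done, I8 reads
c35: I7 writes R2
c39: I8 exec-done
c40: I8 writes R3

cycle = 31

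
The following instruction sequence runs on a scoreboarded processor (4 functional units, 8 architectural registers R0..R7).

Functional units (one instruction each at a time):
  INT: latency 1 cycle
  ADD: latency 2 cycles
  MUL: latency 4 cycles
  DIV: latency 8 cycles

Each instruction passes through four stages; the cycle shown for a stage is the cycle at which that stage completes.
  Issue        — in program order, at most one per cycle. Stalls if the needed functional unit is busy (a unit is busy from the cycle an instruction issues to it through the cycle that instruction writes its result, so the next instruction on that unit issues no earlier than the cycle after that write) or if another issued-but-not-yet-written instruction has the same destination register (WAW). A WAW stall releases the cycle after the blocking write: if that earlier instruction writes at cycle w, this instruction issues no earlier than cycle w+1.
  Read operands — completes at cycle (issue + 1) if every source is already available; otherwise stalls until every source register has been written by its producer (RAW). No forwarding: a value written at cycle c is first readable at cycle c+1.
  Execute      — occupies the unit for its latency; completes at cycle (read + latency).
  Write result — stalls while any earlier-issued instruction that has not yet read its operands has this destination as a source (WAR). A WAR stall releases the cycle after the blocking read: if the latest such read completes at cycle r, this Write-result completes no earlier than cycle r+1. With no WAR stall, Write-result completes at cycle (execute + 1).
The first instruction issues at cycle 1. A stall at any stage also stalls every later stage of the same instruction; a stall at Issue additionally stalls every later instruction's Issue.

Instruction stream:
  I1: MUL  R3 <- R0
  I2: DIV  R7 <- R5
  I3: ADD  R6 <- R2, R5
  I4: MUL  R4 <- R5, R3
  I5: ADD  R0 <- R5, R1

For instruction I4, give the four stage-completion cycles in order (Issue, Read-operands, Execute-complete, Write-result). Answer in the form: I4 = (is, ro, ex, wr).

c1: issue I1 (MUL)
c2: I1 read-ops · issue I2 (DIV)
c3: I2 read-ops · issue I3 (ADD)
c4: I3 read-ops
c6: I1 finished on MUL · I3 finished on ADD
c7: I1→R3 · I3→R6
c8: issue I4 (MUL)
c9: I4 read-ops · issue I5 (ADD)
c10: I5 read-ops
c11: I2 finished on DIV
c12: I2→R7 · I5 finished on ADD
c13: I4 finished on MUL · I5→R0
c14: I4→R4

I4 = (8, 9, 13, 14)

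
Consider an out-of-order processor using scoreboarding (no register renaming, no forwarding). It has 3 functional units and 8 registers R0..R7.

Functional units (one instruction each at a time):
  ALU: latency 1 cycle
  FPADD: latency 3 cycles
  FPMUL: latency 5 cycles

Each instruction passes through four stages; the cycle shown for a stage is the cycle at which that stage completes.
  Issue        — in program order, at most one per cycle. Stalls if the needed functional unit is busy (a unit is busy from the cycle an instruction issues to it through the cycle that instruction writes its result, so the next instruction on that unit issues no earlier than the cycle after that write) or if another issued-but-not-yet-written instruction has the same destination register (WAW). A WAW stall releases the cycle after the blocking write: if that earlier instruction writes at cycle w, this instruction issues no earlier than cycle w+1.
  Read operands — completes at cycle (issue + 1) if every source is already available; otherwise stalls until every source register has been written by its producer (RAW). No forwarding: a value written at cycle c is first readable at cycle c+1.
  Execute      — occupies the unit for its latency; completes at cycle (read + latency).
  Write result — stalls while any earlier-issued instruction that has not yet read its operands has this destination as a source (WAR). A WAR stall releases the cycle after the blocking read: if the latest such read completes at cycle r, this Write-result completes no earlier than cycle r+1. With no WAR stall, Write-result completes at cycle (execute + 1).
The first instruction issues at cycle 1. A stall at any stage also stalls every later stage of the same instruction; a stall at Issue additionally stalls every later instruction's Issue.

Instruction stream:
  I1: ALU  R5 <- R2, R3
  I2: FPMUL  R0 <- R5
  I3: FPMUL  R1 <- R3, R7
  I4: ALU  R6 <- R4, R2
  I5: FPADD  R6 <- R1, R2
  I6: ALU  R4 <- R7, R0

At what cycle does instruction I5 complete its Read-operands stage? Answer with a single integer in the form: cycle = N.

t=1  I1→ALU
t=2  I1 RO · I2→FPMUL
t=3  I1 EX
t=4  I1 WR R5
t=5  I2 RO
t=10  I2 EX
t=11  I2 WR R0
t=12  I3→FPMUL
t=13  I3 RO · I4→ALU
t=14  I4 RO
t=15  I4 EX
t=16  I4 WR R6
t=17  I5→FPADD
t=18  I3 EX · I6→ALU
t=19  I3 WR R1 · I6 RO
t=20  I5 RO · I6 EX
t=21  I6 WR R4
t=23  I5 EX
t=24  I5 WR R6

cycle = 20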